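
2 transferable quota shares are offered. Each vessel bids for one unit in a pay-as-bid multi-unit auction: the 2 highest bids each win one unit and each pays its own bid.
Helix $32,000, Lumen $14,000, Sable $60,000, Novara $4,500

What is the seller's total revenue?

Total revenue: $92,000

Sorting: 60,000 (Sable), 32,000 (Helix), 14,000 (Lumen), 4,500 (Novara)
The 2 highest are Sable, Helix.
Total revenue = 60,000 + 32,000 = $92,000.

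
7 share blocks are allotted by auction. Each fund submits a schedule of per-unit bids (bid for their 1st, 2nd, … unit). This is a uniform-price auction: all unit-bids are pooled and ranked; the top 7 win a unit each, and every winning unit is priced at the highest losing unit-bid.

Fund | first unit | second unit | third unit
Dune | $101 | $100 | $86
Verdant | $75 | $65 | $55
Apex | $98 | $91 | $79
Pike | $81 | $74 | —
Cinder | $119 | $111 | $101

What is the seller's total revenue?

Merging the schedules and taking the best 7: 119 (Cinder-1), 111 (Cinder-2), 101 (Dune-1), 101 (Cinder-3), 100 (Dune-2), 98 (Apex-1), 91 (Apex-2)
First bid not allocated: $86.
Allocation: Apex 2, Cinder 3, Dune 2. Every unit priced at $86.
Revenue = 7 × 86 = $602.

Total revenue: $602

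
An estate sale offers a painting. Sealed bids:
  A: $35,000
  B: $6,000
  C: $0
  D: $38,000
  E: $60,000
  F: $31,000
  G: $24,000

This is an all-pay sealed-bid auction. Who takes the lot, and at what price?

Sorting bids: 60,000 (E) > 38,000 (D) > 35,000 (A) > 31,000 (F) > 24,000 (G) > 6,000 (B) > …
E is highest and takes the item; every bidder forfeits their bid.

E pays $60,000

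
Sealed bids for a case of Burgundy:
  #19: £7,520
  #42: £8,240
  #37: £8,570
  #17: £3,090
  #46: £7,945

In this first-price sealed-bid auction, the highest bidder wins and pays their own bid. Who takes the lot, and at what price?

#37 pays £8,570

First-price sealed-bid auction: the highest bidder wins and pays their own bid.
Sorting bids: 8,570 (#37) > 8,240 (#42) > 7,945 (#46) > 7,520 (#19) > 3,090 (#17)
#37 is highest → pays own bid, £8,570.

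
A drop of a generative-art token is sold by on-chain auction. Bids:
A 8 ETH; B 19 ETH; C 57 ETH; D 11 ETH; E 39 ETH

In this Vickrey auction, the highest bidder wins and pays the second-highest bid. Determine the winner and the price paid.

Rule: the highest bidder wins and pays the second-highest bid.
Bids in order: 57 (C) > 39 (E) > 19 (B) > 11 (D) > 8 (A)
Second-price: C pays E's bid of 39 ETH.

C pays 39 ETH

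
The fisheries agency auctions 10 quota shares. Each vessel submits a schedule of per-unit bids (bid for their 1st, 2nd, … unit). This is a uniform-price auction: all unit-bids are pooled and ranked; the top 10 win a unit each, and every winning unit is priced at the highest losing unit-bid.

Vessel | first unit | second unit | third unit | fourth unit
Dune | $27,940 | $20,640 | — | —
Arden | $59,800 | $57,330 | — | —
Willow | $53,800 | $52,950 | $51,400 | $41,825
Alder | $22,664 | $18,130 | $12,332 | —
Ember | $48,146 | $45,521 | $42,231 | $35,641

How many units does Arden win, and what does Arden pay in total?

Pooled unit-bids ranked (top 10): 59,800 (Arden-1), 57,330 (Arden-2), 53,800 (Willow-1), 52,950 (Willow-2), 51,400 (Willow-3), 48,146 (Ember-1), 45,521 (Ember-2), 42,231 (Ember-3), 41,825 (Willow-4), 35,641 (Ember-4)
First bid not allocated: $27,940.
Arden wins 2 unit(s) at $27,940 each.

Arden: 2 units, pays $55,880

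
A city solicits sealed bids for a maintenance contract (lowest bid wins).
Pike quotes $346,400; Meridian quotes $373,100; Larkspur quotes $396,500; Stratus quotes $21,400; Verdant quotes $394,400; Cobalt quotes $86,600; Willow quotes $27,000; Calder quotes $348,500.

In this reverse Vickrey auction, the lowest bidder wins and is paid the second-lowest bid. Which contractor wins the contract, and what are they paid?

Stratus is paid $27,000

Reverse Vickrey auction: the lowest bidder wins and is paid the second-lowest bid.
Bids in order: 21,400 (Stratus) < 27,000 (Willow) < 86,600 (Cobalt) < 346,400 (Pike) < 348,500 (Calder) < 373,100 (Meridian) < …
Second-price: Stratus is paid Willow's bid of $27,000.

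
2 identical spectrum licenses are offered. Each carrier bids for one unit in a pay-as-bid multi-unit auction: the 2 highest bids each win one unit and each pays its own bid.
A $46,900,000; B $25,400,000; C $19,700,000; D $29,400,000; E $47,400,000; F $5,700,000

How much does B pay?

B pays $0

Bids ranked high→low: 47,400,000 (E), 46,900,000 (A), 29,400,000 (D), 25,400,000 (B), …
Top 2: E, A.
B does not win → $0.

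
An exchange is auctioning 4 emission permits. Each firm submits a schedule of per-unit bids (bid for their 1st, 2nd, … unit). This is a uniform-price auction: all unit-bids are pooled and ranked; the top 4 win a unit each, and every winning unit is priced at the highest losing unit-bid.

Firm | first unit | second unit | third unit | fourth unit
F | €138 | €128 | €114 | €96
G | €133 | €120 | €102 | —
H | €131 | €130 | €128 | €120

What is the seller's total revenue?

Total revenue: €512

Merging the schedules and taking the best 4: 138 (F-1), 133 (G-1), 131 (H-1), 130 (H-2)
The (k+1)-th unit-bid is €128.
Allocation: F 1, G 1, H 2. Every unit priced at €128.
Revenue = 4 × 128 = €512.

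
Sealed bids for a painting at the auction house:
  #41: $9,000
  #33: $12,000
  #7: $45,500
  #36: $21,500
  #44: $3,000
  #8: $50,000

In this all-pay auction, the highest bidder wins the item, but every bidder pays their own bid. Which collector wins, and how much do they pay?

Rule: the highest bidder wins the item, but every bidder pays their own bid.
Bids ranked: 50,000 (#8) > 45,500 (#7) > 21,500 (#36) > 12,000 (#33) > 9,000 (#41) > 3,000 (#44)
#8 is highest and takes the item; every bidder forfeits their bid.

#8 pays $50,000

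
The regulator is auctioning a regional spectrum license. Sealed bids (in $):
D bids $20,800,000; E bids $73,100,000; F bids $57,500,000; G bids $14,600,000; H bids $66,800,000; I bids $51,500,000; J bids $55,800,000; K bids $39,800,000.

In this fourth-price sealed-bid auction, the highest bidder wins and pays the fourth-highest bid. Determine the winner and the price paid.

Sorting bids: 73,100,000 (E) > 66,800,000 (H) > 57,500,000 (F) > 55,800,000 (J) > 51,500,000 (I) > 39,800,000 (K) > …
E wins; payment is bid #4 in the ranking = $55,800,000.

E pays $55,800,000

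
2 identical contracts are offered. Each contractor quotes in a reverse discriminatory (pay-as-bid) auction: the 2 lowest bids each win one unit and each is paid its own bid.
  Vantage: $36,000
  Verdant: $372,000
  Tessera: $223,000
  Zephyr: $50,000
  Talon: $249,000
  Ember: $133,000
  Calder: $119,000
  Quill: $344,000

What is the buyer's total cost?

Bids ranked low→high: 36,000 (Vantage), 50,000 (Zephyr), 119,000 (Calder), 133,000 (Ember), …
Lowest 2: Vantage, Zephyr.
Total cost = 36,000 + 50,000 = $86,000.

Total cost: $86,000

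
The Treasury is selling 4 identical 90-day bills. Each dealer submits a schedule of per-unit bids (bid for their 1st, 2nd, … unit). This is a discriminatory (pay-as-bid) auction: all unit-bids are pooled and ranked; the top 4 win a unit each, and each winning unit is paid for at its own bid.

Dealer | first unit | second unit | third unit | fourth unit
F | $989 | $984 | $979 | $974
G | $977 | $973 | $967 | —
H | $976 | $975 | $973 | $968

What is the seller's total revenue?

Total revenue: $3,929

Pooled unit-bids ranked (top 4): 989 (F-1), 984 (F-2), 979 (F-3), 977 (G-1)
Next rejected bid: $976 (not a price — pay-as-bid).
Each winning unit pays its own bid.
Revenue = 989 + 984 + 979 + 977 = $3,929.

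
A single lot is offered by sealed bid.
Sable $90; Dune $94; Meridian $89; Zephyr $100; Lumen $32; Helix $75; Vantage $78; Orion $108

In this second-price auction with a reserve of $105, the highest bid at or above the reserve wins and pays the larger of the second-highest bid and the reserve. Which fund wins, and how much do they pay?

Bids ranked: 108 (Orion) > 100 (Zephyr) > 94 (Dune) > 90 (Sable) > 89 (Meridian) > 78 (Vantage) > …
Orion has the top bid at or above the reserve ($108).
max(second-highest $100, reserve $105) = $105.

Orion pays $105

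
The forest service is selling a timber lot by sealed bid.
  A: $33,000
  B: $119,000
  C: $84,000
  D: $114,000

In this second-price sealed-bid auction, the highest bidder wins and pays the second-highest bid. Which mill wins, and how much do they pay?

B pays $114,000

Second-price sealed-bid auction: the highest bidder wins and pays the second-highest bid.
Bids in order: 119,000 (B) > 114,000 (D) > 84,000 (C) > 33,000 (A)
B is highest; pays the second-highest bid, $114,000.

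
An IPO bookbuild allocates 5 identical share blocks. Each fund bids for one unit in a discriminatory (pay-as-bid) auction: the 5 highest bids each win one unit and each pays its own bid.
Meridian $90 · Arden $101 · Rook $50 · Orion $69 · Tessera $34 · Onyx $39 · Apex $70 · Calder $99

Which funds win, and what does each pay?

Arden $101, Calder $99, Meridian $90, Apex $70, Orion $69

Ordering the bids: 101 (Arden), 99 (Calder), 90 (Meridian), 70 (Apex), 69 (Orion), 50 (Rook), 39 (Onyx), …
The 5 highest are Arden, Calder, Meridian, Apex, Orion.
Each winner pays its own bid: Arden $101, Calder $99, Meridian $90, Apex $70, Orion $69.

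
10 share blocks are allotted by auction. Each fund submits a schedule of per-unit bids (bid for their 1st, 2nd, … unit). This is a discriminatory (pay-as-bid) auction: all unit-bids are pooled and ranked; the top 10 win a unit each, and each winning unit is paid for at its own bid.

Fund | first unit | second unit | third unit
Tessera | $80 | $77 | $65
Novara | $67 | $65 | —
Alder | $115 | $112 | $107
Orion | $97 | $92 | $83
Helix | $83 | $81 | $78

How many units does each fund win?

All unit-bids, highest first — top 10: 115 (Alder-1), 112 (Alder-2), 107 (Alder-3), 97 (Orion-1), 92 (Orion-2), 83 (Orion-3), 83 (Helix-1), 81 (Helix-2), 80 (Tessera-1), 78 (Helix-3)
Next rejected bid: $77 (not a price — pay-as-bid).
Allocation: Alder 3, Helix 3, Orion 3, Tessera 1.

Alder 3, Helix 3, Orion 3, Tessera 1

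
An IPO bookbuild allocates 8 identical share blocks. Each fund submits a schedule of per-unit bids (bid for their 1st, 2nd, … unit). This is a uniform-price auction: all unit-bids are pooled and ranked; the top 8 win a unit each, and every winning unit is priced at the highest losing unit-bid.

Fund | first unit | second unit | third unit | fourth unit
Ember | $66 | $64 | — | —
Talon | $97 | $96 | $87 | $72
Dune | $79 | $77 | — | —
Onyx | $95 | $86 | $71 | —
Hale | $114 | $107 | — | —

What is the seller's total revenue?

Pooled unit-bids ranked (top 8): 114 (Hale-1), 107 (Hale-2), 97 (Talon-1), 96 (Talon-2), 95 (Onyx-1), 87 (Talon-3), 86 (Onyx-2), 79 (Dune-1)
The (k+1)-th unit-bid is $77.
Allocation: Dune 1, Hale 2, Onyx 2, Talon 3. Every unit priced at $77.
Revenue = 8 × 77 = $616.

Total revenue: $616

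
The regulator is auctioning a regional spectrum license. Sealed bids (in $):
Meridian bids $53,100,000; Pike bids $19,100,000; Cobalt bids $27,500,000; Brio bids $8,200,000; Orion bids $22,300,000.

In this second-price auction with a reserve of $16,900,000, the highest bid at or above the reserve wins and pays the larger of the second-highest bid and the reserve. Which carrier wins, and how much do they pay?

Meridian pays $27,500,000

Bids ranked: 53,100,000 (Meridian) > 27,500,000 (Cobalt) > 22,300,000 (Orion) > 19,100,000 (Pike) > 8,200,000 (Brio)
Highest eligible bid: Meridian at $53,100,000.
max(second-highest $27,500,000, reserve $16,900,000) = $27,500,000; the reserve does not bind.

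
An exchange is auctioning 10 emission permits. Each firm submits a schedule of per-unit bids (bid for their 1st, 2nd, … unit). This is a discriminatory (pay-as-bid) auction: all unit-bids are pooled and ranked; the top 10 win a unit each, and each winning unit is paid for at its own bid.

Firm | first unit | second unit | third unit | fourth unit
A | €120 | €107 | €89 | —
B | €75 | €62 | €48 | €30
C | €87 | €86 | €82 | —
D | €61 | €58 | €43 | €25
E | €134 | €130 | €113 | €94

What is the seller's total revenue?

All unit-bids, highest first — top 10: 134 (E-1), 130 (E-2), 120 (A-1), 113 (E-3), 107 (A-2), 94 (E-4), 89 (A-3), 87 (C-1), 86 (C-2), 82 (C-3)
Next rejected bid: €75 (not a price — pay-as-bid).
Each winning unit pays its own bid.
Revenue = 134 + 130 + 120 + 113 + 107 + 94 + 89 + 87 + 86 + 82 = €1,042.

Total revenue: €1,042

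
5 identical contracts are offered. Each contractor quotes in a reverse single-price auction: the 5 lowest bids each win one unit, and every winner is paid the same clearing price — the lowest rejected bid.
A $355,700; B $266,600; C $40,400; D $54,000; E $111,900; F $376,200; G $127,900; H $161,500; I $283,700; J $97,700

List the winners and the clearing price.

Sorting: 40,400 (C), 54,000 (D), 97,700 (J), 111,900 (E), 127,900 (G), 161,500 (H), 266,600 (B), …
The 5 lowest are C, D, J, E, G.
First losing bid is H's $161,500, which sets the uniform price.

C, D, J, E, G; each is paid $161,500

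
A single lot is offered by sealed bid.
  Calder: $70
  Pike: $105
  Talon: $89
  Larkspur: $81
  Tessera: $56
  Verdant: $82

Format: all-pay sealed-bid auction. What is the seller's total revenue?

Bids ranked: 105 (Pike) > 89 (Talon) > 82 (Verdant) > 81 (Larkspur) > 70 (Calder) > 56 (Tessera)
Every bidder forfeits their bid regardless of winning.
Revenue = 70 + 105 + 89 + 81 + 56 + 82 = $483.

Total revenue: $483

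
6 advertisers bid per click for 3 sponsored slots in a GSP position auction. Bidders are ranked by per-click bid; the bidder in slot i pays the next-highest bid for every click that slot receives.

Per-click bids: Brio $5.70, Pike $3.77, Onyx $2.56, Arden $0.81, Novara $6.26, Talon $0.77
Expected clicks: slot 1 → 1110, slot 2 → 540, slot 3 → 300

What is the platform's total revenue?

Sorting advertisers: $6.26 (Novara) > $5.70 (Brio) > $3.77 (Pike) > $2.56 (Onyx) > …
Slot 1: Novara pays $5.70 × 1110 = $6327.00
Slot 2: Brio pays $3.77 × 540 = $2035.80
Slot 3: Pike pays $2.56 × 300 = $768.00
Total = $9130.80

Total revenue: $9130.80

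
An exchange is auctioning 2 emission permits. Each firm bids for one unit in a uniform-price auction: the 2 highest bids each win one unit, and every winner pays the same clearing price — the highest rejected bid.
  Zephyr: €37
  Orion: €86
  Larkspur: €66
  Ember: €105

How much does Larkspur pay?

Bids ranked high→low: 105 (Ember), 86 (Orion), 66 (Larkspur), 37 (Zephyr)
Winners (2 units): Ember, Orion.
Clearing price = highest rejected bid = €66.
Larkspur does not win → pays €0.

Larkspur pays €0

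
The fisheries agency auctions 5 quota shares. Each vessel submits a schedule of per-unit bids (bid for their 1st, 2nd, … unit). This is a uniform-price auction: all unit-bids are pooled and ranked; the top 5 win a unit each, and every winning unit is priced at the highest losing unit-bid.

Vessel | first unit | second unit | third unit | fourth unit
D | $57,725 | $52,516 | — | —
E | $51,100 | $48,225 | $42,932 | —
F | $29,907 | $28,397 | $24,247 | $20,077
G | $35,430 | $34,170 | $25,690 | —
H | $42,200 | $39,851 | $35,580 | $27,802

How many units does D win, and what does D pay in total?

D: 2 units, pays $84,400

Pooled unit-bids ranked (top 5): 57,725 (D-1), 52,516 (D-2), 51,100 (E-1), 48,225 (E-2), 42,932 (E-3)
The (k+1)-th unit-bid is $42,200.
D wins 2 unit(s) at $42,200 each.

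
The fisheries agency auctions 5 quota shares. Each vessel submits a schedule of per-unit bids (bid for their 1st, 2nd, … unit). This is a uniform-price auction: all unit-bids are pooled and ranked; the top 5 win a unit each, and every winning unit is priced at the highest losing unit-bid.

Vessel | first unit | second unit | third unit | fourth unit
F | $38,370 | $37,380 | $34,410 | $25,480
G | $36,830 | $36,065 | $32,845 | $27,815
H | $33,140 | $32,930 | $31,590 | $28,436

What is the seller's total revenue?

Total revenue: $165,700

Pooled unit-bids ranked (top 5): 38,370 (F-1), 37,380 (F-2), 36,830 (G-1), 36,065 (G-2), 34,410 (F-3)
First bid not allocated: $33,140.
Allocation: F 3, G 2. Every unit priced at $33,140.
Revenue = 5 × 33,140 = $165,700.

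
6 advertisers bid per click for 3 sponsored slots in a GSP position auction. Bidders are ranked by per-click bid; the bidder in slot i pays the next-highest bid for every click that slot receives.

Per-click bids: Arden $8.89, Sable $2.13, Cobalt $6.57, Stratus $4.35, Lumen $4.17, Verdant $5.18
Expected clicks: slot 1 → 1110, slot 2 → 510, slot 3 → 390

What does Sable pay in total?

Sable pays $0.00

Ranked by bid: $8.89 (Arden) > $6.57 (Cobalt) > $5.18 (Verdant) > $4.35 (Stratus) > …
Sable ranks below slot 3 → no slot, pays nothing.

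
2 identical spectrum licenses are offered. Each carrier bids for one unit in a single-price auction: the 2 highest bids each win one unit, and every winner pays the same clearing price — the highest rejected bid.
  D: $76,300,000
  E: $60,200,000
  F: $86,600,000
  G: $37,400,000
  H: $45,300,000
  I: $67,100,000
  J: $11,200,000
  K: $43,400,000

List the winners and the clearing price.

Bids ranked high→low: 86,600,000 (F), 76,300,000 (D), 67,100,000 (I), 60,200,000 (E), …
Top 2: F, D.
First losing bid is I's $67,100,000, which sets the uniform price.

F, D; each pays $67,100,000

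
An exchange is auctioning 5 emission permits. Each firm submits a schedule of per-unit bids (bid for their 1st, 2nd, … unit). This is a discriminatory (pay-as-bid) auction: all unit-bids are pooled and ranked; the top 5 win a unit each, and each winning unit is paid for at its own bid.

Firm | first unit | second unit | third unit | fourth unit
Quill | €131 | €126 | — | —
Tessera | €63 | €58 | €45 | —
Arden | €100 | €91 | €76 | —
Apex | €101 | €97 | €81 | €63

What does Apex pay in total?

Pooled unit-bids ranked (top 5): 131 (Quill-1), 126 (Quill-2), 101 (Apex-1), 100 (Arden-1), 97 (Apex-2)
Next rejected bid: €91 (not a price — pay-as-bid).
Apex's winning unit-bids: 101 + 97 = €198.

Apex pays €198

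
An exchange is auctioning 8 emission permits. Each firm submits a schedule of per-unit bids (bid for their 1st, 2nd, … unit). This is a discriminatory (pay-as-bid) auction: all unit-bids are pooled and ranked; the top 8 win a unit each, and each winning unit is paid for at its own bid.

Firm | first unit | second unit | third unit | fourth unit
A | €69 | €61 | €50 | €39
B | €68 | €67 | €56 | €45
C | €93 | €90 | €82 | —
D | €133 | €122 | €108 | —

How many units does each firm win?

A 1, B 1, C 3, D 3

Pooled unit-bids ranked (top 8): 133 (D-1), 122 (D-2), 108 (D-3), 93 (C-1), 90 (C-2), 82 (C-3), 69 (A-1), 68 (B-1)
Next rejected bid: €67 (not a price — pay-as-bid).
Allocation: A 1, B 1, C 3, D 3.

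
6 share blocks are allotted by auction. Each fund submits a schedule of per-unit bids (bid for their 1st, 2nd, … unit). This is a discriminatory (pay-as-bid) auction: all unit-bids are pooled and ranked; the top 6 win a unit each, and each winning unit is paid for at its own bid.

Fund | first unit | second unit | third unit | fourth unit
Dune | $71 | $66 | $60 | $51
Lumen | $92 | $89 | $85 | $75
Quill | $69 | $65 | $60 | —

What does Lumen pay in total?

Merging the schedules and taking the best 6: 92 (Lumen-1), 89 (Lumen-2), 85 (Lumen-3), 75 (Lumen-4), 71 (Dune-1), 69 (Quill-1)
Next rejected bid: $66 (not a price — pay-as-bid).
Lumen's winning unit-bids: 92 + 89 + 85 + 75 = $341.

Lumen pays $341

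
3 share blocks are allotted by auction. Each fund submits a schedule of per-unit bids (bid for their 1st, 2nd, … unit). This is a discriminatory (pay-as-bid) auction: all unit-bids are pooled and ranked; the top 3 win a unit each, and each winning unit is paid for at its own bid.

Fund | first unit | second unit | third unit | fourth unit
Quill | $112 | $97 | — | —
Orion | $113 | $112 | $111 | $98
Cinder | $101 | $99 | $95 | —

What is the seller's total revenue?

Total revenue: $337

Merging the schedules and taking the best 3: 113 (Orion-1), 112 (Quill-1), 112 (Orion-2)
Next rejected bid: $111 (not a price — pay-as-bid).
Each winning unit pays its own bid.
Revenue = 113 + 112 + 112 = $337.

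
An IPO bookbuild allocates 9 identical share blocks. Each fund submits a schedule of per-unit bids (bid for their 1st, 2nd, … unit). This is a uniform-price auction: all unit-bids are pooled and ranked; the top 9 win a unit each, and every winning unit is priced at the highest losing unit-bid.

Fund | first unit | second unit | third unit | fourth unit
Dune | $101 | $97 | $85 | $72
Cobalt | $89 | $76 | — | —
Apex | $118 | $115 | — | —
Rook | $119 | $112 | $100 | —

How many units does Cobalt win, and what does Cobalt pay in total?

Cobalt: 1 unit, pays $76

All unit-bids, highest first — top 9: 119 (Rook-1), 118 (Apex-1), 115 (Apex-2), 112 (Rook-2), 101 (Dune-1), 100 (Rook-3), 97 (Dune-2), 89 (Cobalt-1), 85 (Dune-3)
First bid not allocated: $76.
Cobalt wins 1 unit(s) at $76 each.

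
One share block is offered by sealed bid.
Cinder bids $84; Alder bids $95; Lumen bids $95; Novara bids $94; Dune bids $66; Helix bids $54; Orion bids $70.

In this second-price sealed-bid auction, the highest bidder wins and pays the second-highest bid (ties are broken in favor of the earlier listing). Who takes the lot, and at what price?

Rule: the highest bidder wins and pays the second-highest bid.
Sorting bids: 95 (Alder) > 95 (Lumen) > 94 (Novara) > 84 (Cinder) > 70 (Orion) > 66 (Dune) > …
Alder and Lumen tie at $95; tie-break gives it to Alder.
Alder wins with the highest bid; price is set by the runner-up at $95.

Alder pays $95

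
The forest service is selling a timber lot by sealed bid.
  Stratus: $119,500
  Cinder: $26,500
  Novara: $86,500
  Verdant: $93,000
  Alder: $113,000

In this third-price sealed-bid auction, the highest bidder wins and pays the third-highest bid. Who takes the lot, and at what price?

Sorting bids: 119,500 (Stratus) > 113,000 (Alder) > 93,000 (Verdant) > 86,500 (Novara) > 26,500 (Cinder)
Stratus is highest; pays the third-highest bid, $93,000.

Stratus pays $93,000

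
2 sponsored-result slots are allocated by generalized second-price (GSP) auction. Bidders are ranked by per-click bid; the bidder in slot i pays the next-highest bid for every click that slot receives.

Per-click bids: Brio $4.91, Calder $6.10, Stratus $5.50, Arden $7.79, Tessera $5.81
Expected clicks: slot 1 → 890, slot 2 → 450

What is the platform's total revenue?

Total revenue: $8043.50

Ranked by bid: $7.79 (Arden) > $6.10 (Calder) > $5.81 (Tessera) > …
Slot 1: Arden pays $6.10 × 890 = $5429.00
Slot 2: Calder pays $5.81 × 450 = $2614.50
Total = $8043.50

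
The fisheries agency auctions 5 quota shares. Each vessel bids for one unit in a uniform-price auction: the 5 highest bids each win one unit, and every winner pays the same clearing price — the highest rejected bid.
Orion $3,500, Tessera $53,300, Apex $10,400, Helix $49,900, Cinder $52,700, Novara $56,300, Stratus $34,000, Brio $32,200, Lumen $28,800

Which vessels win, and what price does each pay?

Novara, Tessera, Cinder, Helix, Stratus; each pays $32,200

Ordering the bids: 56,300 (Novara), 53,300 (Tessera), 52,700 (Cinder), 49,900 (Helix), 34,000 (Stratus), 32,200 (Brio), 28,800 (Lumen), …
Winners (5 units): Novara, Tessera, Cinder, Helix, Stratus.
Clearing price = highest rejected bid = $32,200.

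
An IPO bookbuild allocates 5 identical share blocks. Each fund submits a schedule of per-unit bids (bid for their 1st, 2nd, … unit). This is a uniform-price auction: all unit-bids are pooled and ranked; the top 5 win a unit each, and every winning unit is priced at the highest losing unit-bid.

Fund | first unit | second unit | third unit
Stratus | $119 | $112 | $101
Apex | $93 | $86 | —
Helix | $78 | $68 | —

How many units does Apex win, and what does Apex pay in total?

All unit-bids, highest first — top 5: 119 (Stratus-1), 112 (Stratus-2), 101 (Stratus-3), 93 (Apex-1), 86 (Apex-2)
First bid not allocated: $78.
Apex wins 2 unit(s) at $78 each.

Apex: 2 units, pays $156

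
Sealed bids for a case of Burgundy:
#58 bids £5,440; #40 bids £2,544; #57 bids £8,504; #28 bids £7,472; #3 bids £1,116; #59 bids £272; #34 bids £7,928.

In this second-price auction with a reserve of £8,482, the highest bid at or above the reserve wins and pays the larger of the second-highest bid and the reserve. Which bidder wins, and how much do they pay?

#57 pays £8,482

Bids ranked: 8,504 (#57) > 7,928 (#34) > 7,472 (#28) > 5,440 (#58) > 2,544 (#40) > 1,116 (#3) > …
#57 has the top bid at or above the reserve (£8,504).
Second-highest bid £7,928 is below the reserve £8,482, so the reserve binds → payment £8,482.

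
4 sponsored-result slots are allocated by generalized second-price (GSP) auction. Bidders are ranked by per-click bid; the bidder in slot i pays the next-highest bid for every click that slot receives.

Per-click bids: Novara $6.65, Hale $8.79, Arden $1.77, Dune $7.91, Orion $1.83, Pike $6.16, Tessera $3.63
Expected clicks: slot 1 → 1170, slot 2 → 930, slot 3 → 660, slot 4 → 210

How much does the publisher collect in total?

Per-click bids in order: $8.79 (Hale) > $7.91 (Dune) > $6.65 (Novara) > $6.16 (Pike) > $3.63 (Tessera) > …
Slot 1: Hale pays $7.91 × 1170 = $9254.70
Slot 2: Dune pays $6.65 × 930 = $6184.50
Slot 3: Novara pays $6.16 × 660 = $4065.60
Slot 4: Pike pays $3.63 × 210 = $762.30
Total = $20267.10

Total revenue: $20267.10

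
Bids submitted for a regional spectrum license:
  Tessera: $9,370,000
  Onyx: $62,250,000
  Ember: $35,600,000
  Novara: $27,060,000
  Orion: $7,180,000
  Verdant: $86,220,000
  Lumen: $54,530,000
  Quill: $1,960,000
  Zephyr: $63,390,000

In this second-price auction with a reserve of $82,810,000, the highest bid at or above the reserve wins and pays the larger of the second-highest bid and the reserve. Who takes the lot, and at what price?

Second-price auction with a reserve of $82,810,000: the highest bid at or above the reserve wins and pays the larger of the second-highest bid and the reserve.
Sorting bids: 86,220,000 (Verdant) > 63,390,000 (Zephyr) > 62,250,000 (Onyx) > 54,530,000 (Lumen) > 35,600,000 (Ember) > 27,060,000 (Novara) > …
Highest eligible bid: Verdant at $86,220,000.
Second-highest bid $63,390,000 is below the reserve $82,810,000, so the reserve binds → payment $82,810,000.

Verdant pays $82,810,000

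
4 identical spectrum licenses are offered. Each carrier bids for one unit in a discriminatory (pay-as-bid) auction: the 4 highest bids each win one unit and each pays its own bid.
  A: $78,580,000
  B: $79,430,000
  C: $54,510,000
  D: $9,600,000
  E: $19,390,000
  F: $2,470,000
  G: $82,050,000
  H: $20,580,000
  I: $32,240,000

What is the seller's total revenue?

Sorting: 82,050,000 (G), 79,430,000 (B), 78,580,000 (A), 54,510,000 (C), 32,240,000 (I), 20,580,000 (H), …
Top 4: G, B, A, C.
Total revenue = 82,050,000 + 79,430,000 + 78,580,000 + 54,510,000 = $294,570,000.

Total revenue: $294,570,000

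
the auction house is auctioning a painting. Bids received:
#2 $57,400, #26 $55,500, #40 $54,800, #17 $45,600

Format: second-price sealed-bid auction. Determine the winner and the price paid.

#2 pays $55,500

Bids ranked: 57,400 (#2) > 55,500 (#26) > 54,800 (#40) > 45,600 (#17)
Second-price: #2 pays #26's bid of $55,500.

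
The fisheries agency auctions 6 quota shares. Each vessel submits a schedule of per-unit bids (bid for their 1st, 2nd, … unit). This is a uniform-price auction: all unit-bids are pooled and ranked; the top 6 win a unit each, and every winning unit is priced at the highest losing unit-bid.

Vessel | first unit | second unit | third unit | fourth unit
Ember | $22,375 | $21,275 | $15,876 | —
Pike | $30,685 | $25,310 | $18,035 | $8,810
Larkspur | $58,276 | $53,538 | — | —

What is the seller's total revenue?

Total revenue: $108,210

All unit-bids, highest first — top 6: 58,276 (Larkspur-1), 53,538 (Larkspur-2), 30,685 (Pike-1), 25,310 (Pike-2), 22,375 (Ember-1), 21,275 (Ember-2)
First bid not allocated: $18,035.
Allocation: Ember 2, Larkspur 2, Pike 2. Every unit priced at $18,035.
Revenue = 6 × 18,035 = $108,210.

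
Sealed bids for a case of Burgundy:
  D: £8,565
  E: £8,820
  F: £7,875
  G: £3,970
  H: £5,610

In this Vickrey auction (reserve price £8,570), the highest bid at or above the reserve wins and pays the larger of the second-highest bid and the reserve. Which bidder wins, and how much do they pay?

Vickrey auction (reserve price £8,570): the highest bid at or above the reserve wins and pays the larger of the second-highest bid and the reserve.
Bids ranked: 8,820 (E) > 8,565 (D) > 7,875 (F) > 5,610 (H) > 3,970 (G)
Highest eligible bid: E at £8,820.
max(second-highest £8,565, reserve £8,570) = £8,570.

E pays £8,570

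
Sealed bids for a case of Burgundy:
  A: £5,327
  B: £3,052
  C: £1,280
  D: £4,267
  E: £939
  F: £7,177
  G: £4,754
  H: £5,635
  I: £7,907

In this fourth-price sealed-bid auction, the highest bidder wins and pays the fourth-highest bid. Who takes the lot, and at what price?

I pays £5,327

Bids ranked: 7,907 (I) > 7,177 (F) > 5,635 (H) > 5,327 (A) > 4,754 (G) > 4,267 (D) > …
I is highest; pays the fourth-highest bid, £5,327.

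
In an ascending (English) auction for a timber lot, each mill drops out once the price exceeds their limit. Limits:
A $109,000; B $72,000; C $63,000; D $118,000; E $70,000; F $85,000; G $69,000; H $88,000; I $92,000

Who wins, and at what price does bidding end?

D wins at $109,000

Limits in order: 118,000 (D) > 109,000 (A) > 92,000 (I) > 88,000 (H) > 85,000 (F) > 72,000 (B) > …
Bidding ends when A exits at $109,000; D takes it.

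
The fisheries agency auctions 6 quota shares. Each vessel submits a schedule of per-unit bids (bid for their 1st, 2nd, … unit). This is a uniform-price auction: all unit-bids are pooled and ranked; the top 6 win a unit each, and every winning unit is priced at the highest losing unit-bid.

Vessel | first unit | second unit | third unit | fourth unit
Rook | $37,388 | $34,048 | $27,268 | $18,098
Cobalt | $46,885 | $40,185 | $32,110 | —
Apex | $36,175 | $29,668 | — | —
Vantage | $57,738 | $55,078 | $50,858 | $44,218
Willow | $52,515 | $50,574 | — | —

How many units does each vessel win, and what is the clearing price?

All unit-bids, highest first — top 6: 57,738 (Vantage-1), 55,078 (Vantage-2), 52,515 (Willow-1), 50,858 (Vantage-3), 50,574 (Willow-2), 46,885 (Cobalt-1)
First bid not allocated: $44,218.
Allocation: Cobalt 1, Vantage 3, Willow 2.

Cobalt 1, Vantage 3, Willow 2; clearing price $44,218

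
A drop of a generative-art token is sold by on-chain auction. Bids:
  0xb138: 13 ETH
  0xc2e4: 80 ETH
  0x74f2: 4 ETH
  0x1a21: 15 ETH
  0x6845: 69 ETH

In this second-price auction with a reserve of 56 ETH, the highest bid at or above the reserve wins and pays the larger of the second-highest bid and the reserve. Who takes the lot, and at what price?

0xc2e4 pays 69 ETH

Rule: the highest bid at or above the reserve wins and pays the larger of the second-highest bid and the reserve.
Sorting bids: 80 (0xc2e4) > 69 (0x6845) > 15 (0x1a21) > 13 (0xb138) > 4 (0x74f2)
Highest eligible bid: 0xc2e4 at 80 ETH.
max(second-highest 69 ETH, reserve 56 ETH) = 69 ETH; the reserve does not bind.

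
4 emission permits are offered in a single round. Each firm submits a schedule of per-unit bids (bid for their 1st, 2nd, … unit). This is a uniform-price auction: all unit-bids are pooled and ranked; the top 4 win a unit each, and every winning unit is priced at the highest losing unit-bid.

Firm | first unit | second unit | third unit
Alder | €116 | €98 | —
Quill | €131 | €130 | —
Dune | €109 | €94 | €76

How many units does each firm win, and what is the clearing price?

Merging the schedules and taking the best 4: 131 (Quill-1), 130 (Quill-2), 116 (Alder-1), 109 (Dune-1)
First bid not allocated: €98.
Allocation: Alder 1, Dune 1, Quill 2.

Alder 1, Dune 1, Quill 2; clearing price €98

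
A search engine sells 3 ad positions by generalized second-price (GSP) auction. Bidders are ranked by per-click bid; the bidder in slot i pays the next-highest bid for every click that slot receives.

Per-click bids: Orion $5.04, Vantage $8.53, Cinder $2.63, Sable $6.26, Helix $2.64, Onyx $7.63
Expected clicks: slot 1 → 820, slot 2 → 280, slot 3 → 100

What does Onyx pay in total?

Onyx pays $1752.80

Sorting advertisers: $8.53 (Vantage) > $7.63 (Onyx) > $6.26 (Sable) > $5.04 (Orion) > …
Onyx holds slot 2 → pays next bid $6.26 × 280 clicks = $1752.80.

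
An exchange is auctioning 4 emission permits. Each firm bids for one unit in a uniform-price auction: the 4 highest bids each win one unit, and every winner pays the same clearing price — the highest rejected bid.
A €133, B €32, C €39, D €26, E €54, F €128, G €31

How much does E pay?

Ordering the bids: 133 (A), 128 (F), 54 (E), 39 (C), 32 (B), 31 (G), …
Top 4: A, F, E, C.
First losing bid is B's €32, which sets the uniform price.
E wins → pays €32.

E pays €32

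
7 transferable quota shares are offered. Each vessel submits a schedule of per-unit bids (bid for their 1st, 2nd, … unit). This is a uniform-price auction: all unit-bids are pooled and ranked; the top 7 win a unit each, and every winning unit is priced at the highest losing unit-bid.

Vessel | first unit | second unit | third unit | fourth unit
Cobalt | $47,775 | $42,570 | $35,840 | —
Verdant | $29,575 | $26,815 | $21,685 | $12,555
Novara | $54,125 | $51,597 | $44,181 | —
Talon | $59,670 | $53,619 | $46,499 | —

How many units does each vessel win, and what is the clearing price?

Cobalt 1, Novara 3, Talon 3; clearing price $42,570

Pooled unit-bids ranked (top 7): 59,670 (Talon-1), 54,125 (Novara-1), 53,619 (Talon-2), 51,597 (Novara-2), 47,775 (Cobalt-1), 46,499 (Talon-3), 44,181 (Novara-3)
Highest rejected unit-bid = $42,570.
Allocation: Cobalt 1, Novara 3, Talon 3.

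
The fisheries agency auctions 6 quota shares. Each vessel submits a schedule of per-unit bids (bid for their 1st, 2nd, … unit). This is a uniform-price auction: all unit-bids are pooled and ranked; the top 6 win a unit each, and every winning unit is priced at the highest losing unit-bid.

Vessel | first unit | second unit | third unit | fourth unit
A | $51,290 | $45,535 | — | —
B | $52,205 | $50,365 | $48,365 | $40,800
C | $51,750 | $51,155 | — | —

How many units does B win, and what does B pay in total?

B: 3 units, pays $136,605

Pooled unit-bids ranked (top 6): 52,205 (B-1), 51,750 (C-1), 51,290 (A-1), 51,155 (C-2), 50,365 (B-2), 48,365 (B-3)
Highest rejected unit-bid = $45,535.
B wins 3 unit(s) at $45,535 each.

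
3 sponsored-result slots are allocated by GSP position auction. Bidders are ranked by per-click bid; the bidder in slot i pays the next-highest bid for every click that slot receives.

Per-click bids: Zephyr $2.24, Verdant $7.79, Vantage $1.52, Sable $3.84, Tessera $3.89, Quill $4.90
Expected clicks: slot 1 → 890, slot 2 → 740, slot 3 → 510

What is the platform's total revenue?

Total revenue: $9198.00

Ranked by bid: $7.79 (Verdant) > $4.90 (Quill) > $3.89 (Tessera) > $3.84 (Sable) > …
Slot 1: Verdant pays $4.90 × 890 = $4361.00
Slot 2: Quill pays $3.89 × 740 = $2878.60
Slot 3: Tessera pays $3.84 × 510 = $1958.40
Total = $9198.00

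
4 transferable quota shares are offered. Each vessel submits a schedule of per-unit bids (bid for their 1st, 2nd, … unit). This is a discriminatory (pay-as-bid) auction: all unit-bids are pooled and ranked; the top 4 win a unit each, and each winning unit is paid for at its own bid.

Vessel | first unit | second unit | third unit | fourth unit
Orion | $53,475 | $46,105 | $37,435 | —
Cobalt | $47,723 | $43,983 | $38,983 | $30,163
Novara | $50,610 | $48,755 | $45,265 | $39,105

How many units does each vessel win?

Pooled unit-bids ranked (top 4): 53,475 (Orion-1), 50,610 (Novara-1), 48,755 (Novara-2), 47,723 (Cobalt-1)
Next rejected bid: $46,105 (not a price — pay-as-bid).
Allocation: Cobalt 1, Novara 2, Orion 1.

Cobalt 1, Novara 2, Orion 1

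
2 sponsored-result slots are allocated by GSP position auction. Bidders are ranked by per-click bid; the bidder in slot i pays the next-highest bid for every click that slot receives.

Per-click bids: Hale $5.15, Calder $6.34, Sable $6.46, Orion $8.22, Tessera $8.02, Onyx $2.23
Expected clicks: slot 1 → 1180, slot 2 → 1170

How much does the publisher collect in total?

Total revenue: $17021.80

Ranked by bid: $8.22 (Orion) > $8.02 (Tessera) > $6.46 (Sable) > …
Slot 1: Orion pays $8.02 × 1180 = $9463.60
Slot 2: Tessera pays $6.46 × 1170 = $7558.20
Total = $17021.80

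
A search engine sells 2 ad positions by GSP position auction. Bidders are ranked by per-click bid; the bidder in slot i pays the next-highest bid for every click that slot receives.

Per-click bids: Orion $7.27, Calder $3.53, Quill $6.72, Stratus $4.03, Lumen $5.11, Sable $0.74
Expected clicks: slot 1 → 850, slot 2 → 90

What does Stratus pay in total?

Stratus pays $0.00

Ranked by bid: $7.27 (Orion) > $6.72 (Quill) > $5.11 (Lumen) > …
Stratus ranks below slot 2 → no slot, pays nothing.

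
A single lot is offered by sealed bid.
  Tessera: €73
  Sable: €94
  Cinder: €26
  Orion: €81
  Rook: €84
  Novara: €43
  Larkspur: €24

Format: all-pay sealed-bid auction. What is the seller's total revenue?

Bids in order: 94 (Sable) > 84 (Rook) > 81 (Orion) > 73 (Tessera) > 43 (Novara) > 26 (Cinder) > …
Sable wins with the top bid; all bids are sunk regardless.
Every bidder forfeits their bid regardless of winning.
Revenue = 73 + 94 + 26 + 81 + 84 + 43 + 24 = €425.

Total revenue: €425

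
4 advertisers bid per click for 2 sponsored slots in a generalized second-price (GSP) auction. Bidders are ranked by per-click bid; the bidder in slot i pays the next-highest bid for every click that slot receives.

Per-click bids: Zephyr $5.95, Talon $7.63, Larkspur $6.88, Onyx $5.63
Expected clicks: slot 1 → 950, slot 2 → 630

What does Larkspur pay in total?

Ranked by bid: $7.63 (Talon) > $6.88 (Larkspur) > $5.95 (Zephyr) > …
Larkspur holds slot 2 → pays next bid $5.95 × 630 clicks = $3748.50.

Larkspur pays $3748.50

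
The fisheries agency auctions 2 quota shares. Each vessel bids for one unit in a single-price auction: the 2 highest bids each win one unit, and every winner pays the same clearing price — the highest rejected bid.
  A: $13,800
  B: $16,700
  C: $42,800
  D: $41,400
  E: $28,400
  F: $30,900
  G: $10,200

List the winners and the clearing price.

Ordering the bids: 42,800 (C), 41,400 (D), 30,900 (F), 28,400 (E), …
Winners (2 units): C, D.
Clearing price = highest rejected bid = $30,900.

C, D; each pays $30,900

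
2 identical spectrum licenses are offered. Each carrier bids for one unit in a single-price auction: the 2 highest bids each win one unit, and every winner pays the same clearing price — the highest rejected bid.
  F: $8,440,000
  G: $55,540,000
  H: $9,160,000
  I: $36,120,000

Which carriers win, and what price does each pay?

Ordering the bids: 55,540,000 (G), 36,120,000 (I), 9,160,000 (H), 8,440,000 (F)
Top 2: G, I.
Clearing price = highest rejected bid = $9,160,000.

G, I; each pays $9,160,000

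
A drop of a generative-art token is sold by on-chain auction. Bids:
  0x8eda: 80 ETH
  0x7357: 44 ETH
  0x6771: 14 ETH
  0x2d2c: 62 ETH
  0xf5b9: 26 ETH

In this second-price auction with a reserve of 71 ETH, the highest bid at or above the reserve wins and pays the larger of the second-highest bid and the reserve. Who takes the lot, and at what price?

Sorting bids: 80 (0x8eda) > 62 (0x2d2c) > 44 (0x7357) > 26 (0xf5b9) > 14 (0x6771)
0x8eda has the top bid at or above the reserve (80 ETH).
max(second-highest 62 ETH, reserve 71 ETH) = 71 ETH.

0x8eda pays 71 ETH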